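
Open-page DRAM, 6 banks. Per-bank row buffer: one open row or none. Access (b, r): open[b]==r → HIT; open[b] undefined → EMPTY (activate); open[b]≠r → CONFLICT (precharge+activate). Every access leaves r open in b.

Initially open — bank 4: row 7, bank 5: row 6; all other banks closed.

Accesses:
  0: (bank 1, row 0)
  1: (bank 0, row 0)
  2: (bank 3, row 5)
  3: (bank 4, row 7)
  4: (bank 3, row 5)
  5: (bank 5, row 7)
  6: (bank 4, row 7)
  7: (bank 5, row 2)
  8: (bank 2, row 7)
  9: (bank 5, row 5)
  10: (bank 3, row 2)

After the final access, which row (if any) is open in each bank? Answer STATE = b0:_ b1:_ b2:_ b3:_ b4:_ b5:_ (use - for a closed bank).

STATE = b0:0 b1:0 b2:7 b3:2 b4:7 b5:5

step 0: bank1 None->0 [EMPTY]
step 1: bank0 None->0 [EMPTY]
step 2: bank3 None->5 [EMPTY]
step 3: bank4 7->7 [HIT]
step 4: bank3 5->5 [HIT]
step 5: bank5 6->7 [CONFLICT]
step 6: bank4 7->7 [HIT]
step 7: bank5 7->2 [CONFLICT]
step 8: bank2 None->7 [EMPTY]
step 9: bank5 2->5 [CONFLICT]
step 10: bank3 5->2 [CONFLICT]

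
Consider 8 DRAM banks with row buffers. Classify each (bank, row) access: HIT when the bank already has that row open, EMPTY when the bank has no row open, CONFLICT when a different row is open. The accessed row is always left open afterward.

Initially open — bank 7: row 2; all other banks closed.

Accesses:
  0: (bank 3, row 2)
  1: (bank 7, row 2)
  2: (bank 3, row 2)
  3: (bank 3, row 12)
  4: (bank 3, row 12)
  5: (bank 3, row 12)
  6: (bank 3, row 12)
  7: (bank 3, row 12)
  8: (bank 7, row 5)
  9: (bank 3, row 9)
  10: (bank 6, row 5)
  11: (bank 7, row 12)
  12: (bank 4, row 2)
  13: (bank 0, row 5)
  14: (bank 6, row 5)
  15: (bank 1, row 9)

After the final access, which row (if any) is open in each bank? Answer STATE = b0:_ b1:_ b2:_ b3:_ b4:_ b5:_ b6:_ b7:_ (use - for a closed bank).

  [0] b3 r2: no row ⇒ E
  [1] b7 r2: had r2 ⇒ H
  [2] b3 r2: had r2 ⇒ H
  [3] b3 r12: had r2 ⇒ C
  [4] b3 r12: had r12 ⇒ H
  [5] b3 r12: had r12 ⇒ H
  [6] b3 r12: had r12 ⇒ H
  [7] b3 r12: had r12 ⇒ H
  [8] b7 r5: had r2 ⇒ C
  [9] b3 r9: had r12 ⇒ C
  [10] b6 r5: no row ⇒ E
  [11] b7 r12: had r5 ⇒ C
  [12] b4 r2: no row ⇒ E
  [13] b0 r5: no row ⇒ E
  [14] b6 r5: had r5 ⇒ H
  [15] b1 r9: no row ⇒ E

STATE = b0:5 b1:9 b2:- b3:9 b4:2 b5:- b6:5 b7:12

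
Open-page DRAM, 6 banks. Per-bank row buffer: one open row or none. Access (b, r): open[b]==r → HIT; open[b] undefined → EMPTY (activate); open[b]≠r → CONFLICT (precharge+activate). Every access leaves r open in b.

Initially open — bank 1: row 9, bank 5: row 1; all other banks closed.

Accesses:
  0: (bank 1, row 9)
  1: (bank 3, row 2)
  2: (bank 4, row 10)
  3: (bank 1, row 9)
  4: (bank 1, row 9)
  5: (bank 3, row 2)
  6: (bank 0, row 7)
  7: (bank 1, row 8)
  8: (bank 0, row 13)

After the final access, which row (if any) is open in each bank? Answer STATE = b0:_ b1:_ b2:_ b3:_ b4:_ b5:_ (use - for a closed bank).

0: bank 1 row 9 — prev 9 → HIT
1: bank 3 row 2 — prev None → EMPTY
2: bank 4 row 10 — prev None → EMPTY
3: bank 1 row 9 — prev 9 → HIT
4: bank 1 row 9 — prev 9 → HIT
5: bank 3 row 2 — prev 2 → HIT
6: bank 0 row 7 — prev None → EMPTY
7: bank 1 row 8 — prev 9 → CONFLICT
8: bank 0 row 13 — prev 7 → CONFLICT

STATE = b0:13 b1:8 b2:- b3:2 b4:10 b5:1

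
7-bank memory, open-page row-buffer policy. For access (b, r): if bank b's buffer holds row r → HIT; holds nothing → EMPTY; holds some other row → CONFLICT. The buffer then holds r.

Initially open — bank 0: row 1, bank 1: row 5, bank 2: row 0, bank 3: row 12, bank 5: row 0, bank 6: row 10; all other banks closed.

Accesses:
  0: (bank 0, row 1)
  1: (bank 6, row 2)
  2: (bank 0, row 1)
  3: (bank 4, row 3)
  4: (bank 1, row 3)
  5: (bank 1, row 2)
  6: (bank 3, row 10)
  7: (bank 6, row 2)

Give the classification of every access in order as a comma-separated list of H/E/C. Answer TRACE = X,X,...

TRACE = H,C,H,E,C,C,C,H

0: bank 0 row 1 — prev 1 → HIT
1: bank 6 row 2 — prev 10 → CONFLICT
2: bank 0 row 1 — prev 1 → HIT
3: bank 4 row 3 — prev None → EMPTY
4: bank 1 row 3 — prev 5 → CONFLICT
5: bank 1 row 2 — prev 3 → CONFLICT
6: bank 3 row 10 — prev 12 → CONFLICT
7: bank 6 row 2 — prev 2 → HIT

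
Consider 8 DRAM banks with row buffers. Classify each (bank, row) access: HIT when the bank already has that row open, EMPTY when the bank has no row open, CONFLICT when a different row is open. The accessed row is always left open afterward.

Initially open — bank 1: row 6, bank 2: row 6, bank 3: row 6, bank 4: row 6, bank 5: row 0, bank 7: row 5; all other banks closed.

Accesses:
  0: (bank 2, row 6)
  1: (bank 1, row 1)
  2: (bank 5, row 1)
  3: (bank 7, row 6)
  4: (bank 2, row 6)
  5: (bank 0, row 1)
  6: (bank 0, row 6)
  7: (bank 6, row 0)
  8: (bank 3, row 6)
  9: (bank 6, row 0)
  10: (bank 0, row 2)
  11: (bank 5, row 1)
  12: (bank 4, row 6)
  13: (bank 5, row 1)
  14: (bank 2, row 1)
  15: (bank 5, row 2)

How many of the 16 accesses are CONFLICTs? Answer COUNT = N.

0: bank 2 row 6 — prev 6 → HIT
1: bank 1 row 1 — prev 6 → CONFLICT
2: bank 5 row 1 — prev 0 → CONFLICT
3: bank 7 row 6 — prev 5 → CONFLICT
4: bank 2 row 6 — prev 6 → HIT
5: bank 0 row 1 — prev None → EMPTY
6: bank 0 row 6 — prev 1 → CONFLICT
7: bank 6 row 0 — prev None → EMPTY
8: bank 3 row 6 — prev 6 → HIT
9: bank 6 row 0 — prev 0 → HIT
10: bank 0 row 2 — prev 6 → CONFLICT
11: bank 5 row 1 — prev 1 → HIT
12: bank 4 row 6 — prev 6 → HIT
13: bank 5 row 1 — prev 1 → HIT
14: bank 2 row 1 — prev 6 → CONFLICT
15: bank 5 row 2 — prev 1 → CONFLICT

COUNT = 7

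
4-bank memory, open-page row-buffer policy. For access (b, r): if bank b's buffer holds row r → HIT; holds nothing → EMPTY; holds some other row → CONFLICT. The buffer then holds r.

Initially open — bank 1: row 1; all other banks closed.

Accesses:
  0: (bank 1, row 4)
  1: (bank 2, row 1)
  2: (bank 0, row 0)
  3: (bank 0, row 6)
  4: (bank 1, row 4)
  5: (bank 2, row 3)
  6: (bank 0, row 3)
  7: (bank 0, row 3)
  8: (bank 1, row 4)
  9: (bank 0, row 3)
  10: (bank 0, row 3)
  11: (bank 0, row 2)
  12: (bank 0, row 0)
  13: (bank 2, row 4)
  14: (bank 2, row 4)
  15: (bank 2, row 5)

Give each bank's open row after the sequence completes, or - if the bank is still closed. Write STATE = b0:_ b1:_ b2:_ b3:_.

STATE = b0:0 b1:4 b2:5 b3:-

0: bank 1 row 4 — prev 1 → CONFLICT
1: bank 2 row 1 — prev None → EMPTY
2: bank 0 row 0 — prev None → EMPTY
3: bank 0 row 6 — prev 0 → CONFLICT
4: bank 1 row 4 — prev 4 → HIT
5: bank 2 row 3 — prev 1 → CONFLICT
6: bank 0 row 3 — prev 6 → CONFLICT
7: bank 0 row 3 — prev 3 → HIT
8: bank 1 row 4 — prev 4 → HIT
9: bank 0 row 3 — prev 3 → HIT
10: bank 0 row 3 — prev 3 → HIT
11: bank 0 row 2 — prev 3 → CONFLICT
12: bank 0 row 0 — prev 2 → CONFLICT
13: bank 2 row 4 — prev 3 → CONFLICT
14: bank 2 row 4 — prev 4 → HIT
15: bank 2 row 5 — prev 4 → CONFLICT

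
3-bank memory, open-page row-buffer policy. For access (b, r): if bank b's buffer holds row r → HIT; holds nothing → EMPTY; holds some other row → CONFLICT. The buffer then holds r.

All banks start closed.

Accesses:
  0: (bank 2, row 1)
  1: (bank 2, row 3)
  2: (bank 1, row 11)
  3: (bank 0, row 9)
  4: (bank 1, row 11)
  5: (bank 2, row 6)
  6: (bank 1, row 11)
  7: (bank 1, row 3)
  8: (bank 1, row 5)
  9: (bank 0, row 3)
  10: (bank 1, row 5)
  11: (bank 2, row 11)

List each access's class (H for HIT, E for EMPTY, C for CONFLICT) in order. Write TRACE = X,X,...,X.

step 0: bank2 None->1 [EMPTY]
step 1: bank2 1->3 [CONFLICT]
step 2: bank1 None->11 [EMPTY]
step 3: bank0 None->9 [EMPTY]
step 4: bank1 11->11 [HIT]
step 5: bank2 3->6 [CONFLICT]
step 6: bank1 11->11 [HIT]
step 7: bank1 11->3 [CONFLICT]
step 8: bank1 3->5 [CONFLICT]
step 9: bank0 9->3 [CONFLICT]
step 10: bank1 5->5 [HIT]
step 11: bank2 6->11 [CONFLICT]

TRACE = E,C,E,E,H,C,H,C,C,C,H,C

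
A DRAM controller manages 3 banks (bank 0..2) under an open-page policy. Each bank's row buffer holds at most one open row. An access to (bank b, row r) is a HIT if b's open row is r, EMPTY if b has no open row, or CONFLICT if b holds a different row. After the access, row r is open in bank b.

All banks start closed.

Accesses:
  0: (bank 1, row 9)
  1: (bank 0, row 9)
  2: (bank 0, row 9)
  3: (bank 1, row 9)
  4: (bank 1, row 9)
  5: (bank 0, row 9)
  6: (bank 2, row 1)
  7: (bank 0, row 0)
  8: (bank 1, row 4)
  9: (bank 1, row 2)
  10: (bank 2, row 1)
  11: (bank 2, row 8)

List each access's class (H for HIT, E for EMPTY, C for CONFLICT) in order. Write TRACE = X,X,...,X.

#0 (1,9) E
#1 (0,9) E
#2 (0,9) H  (was 9)
#3 (1,9) H  (was 9)
#4 (1,9) H  (was 9)
#5 (0,9) H  (was 9)
#6 (2,1) E
#7 (0,0) C  (was 9)
#8 (1,4) C  (was 9)
#9 (1,2) C  (was 4)
#10 (2,1) H  (was 1)
#11 (2,8) C  (was 1)

TRACE = E,E,H,H,H,H,E,C,C,C,H,C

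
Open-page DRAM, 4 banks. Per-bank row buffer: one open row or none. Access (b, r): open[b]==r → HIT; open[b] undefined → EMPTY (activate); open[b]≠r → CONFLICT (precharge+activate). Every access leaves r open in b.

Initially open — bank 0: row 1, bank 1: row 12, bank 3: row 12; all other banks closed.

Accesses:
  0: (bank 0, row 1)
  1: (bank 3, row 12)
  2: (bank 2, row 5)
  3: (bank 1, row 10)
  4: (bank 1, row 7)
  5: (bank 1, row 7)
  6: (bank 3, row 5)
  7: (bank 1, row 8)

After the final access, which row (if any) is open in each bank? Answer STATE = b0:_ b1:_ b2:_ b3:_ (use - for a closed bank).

STATE = b0:1 b1:8 b2:5 b3:5

0: bank 0 row 1 — prev 1 → HIT
1: bank 3 row 12 — prev 12 → HIT
2: bank 2 row 5 — prev None → EMPTY
3: bank 1 row 10 — prev 12 → CONFLICT
4: bank 1 row 7 — prev 10 → CONFLICT
5: bank 1 row 7 — prev 7 → HIT
6: bank 3 row 5 — prev 12 → CONFLICT
7: bank 1 row 8 — prev 7 → CONFLICT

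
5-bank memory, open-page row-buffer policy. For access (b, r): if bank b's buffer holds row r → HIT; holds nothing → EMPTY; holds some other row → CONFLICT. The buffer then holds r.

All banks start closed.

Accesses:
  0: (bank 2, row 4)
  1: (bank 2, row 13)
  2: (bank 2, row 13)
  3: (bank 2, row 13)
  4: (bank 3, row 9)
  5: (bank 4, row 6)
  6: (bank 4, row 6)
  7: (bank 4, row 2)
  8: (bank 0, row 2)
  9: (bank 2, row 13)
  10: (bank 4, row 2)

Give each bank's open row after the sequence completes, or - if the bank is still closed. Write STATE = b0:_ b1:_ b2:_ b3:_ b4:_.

STATE = b0:2 b1:- b2:13 b3:9 b4:2

#0 (2,4) E
#1 (2,13) C  (was 4)
#2 (2,13) H  (was 13)
#3 (2,13) H  (was 13)
#4 (3,9) E
#5 (4,6) E
#6 (4,6) H  (was 6)
#7 (4,2) C  (was 6)
#8 (0,2) E
#9 (2,13) H  (was 13)
#10 (4,2) H  (was 2)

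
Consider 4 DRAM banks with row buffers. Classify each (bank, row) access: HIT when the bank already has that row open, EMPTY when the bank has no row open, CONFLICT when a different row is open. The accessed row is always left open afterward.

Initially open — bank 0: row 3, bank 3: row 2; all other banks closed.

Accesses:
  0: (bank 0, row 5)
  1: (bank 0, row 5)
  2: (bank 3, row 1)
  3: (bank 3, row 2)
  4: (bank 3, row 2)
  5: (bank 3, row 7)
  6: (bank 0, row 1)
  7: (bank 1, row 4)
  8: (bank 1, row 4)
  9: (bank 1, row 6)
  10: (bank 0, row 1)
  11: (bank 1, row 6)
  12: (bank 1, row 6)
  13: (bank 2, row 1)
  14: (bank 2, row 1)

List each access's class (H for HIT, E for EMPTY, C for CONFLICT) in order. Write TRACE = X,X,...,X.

  [0] b0 r5: had r3 ⇒ C
  [1] b0 r5: had r5 ⇒ H
  [2] b3 r1: had r2 ⇒ C
  [3] b3 r2: had r1 ⇒ C
  [4] b3 r2: had r2 ⇒ H
  [5] b3 r7: had r2 ⇒ C
  [6] b0 r1: had r5 ⇒ C
  [7] b1 r4: no row ⇒ E
  [8] b1 r4: had r4 ⇒ H
  [9] b1 r6: had r4 ⇒ C
  [10] b0 r1: had r1 ⇒ H
  [11] b1 r6: had r6 ⇒ H
  [12] b1 r6: had r6 ⇒ H
  [13] b2 r1: no row ⇒ E
  [14] b2 r1: had r1 ⇒ H

TRACE = C,H,C,C,H,C,C,E,H,C,H,H,H,E,H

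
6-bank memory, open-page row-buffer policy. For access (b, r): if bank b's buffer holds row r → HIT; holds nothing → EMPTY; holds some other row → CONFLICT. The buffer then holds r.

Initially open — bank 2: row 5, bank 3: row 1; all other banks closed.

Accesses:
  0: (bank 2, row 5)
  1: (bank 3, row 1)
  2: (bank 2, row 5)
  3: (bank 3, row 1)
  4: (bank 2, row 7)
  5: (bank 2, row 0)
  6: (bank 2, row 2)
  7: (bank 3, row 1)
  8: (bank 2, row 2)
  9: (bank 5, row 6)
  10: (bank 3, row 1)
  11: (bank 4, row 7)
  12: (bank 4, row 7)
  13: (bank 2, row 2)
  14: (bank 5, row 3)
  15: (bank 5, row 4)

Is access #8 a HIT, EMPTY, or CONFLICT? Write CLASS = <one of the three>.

0: bank 2 row 5 — prev 5 → HIT
1: bank 3 row 1 — prev 1 → HIT
2: bank 2 row 5 — prev 5 → HIT
3: bank 3 row 1 — prev 1 → HIT
4: bank 2 row 7 — prev 5 → CONFLICT
5: bank 2 row 0 — prev 7 → CONFLICT
6: bank 2 row 2 — prev 0 → CONFLICT
7: bank 3 row 1 — prev 1 → HIT
8: bank 2 row 2 — prev 2 → HIT
9: bank 5 row 6 — prev None → EMPTY
10: bank 3 row 1 — prev 1 → HIT
11: bank 4 row 7 — prev None → EMPTY
12: bank 4 row 7 — prev 7 → HIT
13: bank 2 row 2 — prev 2 → HIT
14: bank 5 row 3 — prev 6 → CONFLICT
15: bank 5 row 4 — prev 3 → CONFLICT

CLASS = HIT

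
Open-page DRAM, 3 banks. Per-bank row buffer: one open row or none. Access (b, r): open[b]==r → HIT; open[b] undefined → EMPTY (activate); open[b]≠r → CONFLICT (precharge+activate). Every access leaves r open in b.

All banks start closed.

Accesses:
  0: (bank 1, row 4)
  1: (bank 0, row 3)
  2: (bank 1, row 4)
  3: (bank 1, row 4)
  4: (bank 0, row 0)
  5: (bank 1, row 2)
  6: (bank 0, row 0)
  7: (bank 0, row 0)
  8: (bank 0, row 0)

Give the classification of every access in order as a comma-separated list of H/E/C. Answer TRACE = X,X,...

0: bank 1 row 4 — prev None → EMPTY
1: bank 0 row 3 — prev None → EMPTY
2: bank 1 row 4 — prev 4 → HIT
3: bank 1 row 4 — prev 4 → HIT
4: bank 0 row 0 — prev 3 → CONFLICT
5: bank 1 row 2 — prev 4 → CONFLICT
6: bank 0 row 0 — prev 0 → HIT
7: bank 0 row 0 — prev 0 → HIT
8: bank 0 row 0 — prev 0 → HIT

TRACE = E,E,H,H,C,C,H,H,H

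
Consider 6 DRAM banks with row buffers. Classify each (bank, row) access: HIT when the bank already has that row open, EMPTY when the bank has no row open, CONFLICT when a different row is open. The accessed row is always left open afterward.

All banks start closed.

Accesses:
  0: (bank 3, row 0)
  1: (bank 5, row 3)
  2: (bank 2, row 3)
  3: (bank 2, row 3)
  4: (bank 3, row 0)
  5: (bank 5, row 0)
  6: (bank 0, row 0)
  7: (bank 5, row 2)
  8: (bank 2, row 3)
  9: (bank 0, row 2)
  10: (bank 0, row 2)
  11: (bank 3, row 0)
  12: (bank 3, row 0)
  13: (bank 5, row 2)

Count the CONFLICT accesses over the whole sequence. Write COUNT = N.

0: bank 3 row 0 — prev None → EMPTY
1: bank 5 row 3 — prev None → EMPTY
2: bank 2 row 3 — prev None → EMPTY
3: bank 2 row 3 — prev 3 → HIT
4: bank 3 row 0 — prev 0 → HIT
5: bank 5 row 0 — prev 3 → CONFLICT
6: bank 0 row 0 — prev None → EMPTY
7: bank 5 row 2 — prev 0 → CONFLICT
8: bank 2 row 3 — prev 3 → HIT
9: bank 0 row 2 — prev 0 → CONFLICT
10: bank 0 row 2 — prev 2 → HIT
11: bank 3 row 0 — prev 0 → HIT
12: bank 3 row 0 — prev 0 → HIT
13: bank 5 row 2 — prev 2 → HIT

COUNT = 3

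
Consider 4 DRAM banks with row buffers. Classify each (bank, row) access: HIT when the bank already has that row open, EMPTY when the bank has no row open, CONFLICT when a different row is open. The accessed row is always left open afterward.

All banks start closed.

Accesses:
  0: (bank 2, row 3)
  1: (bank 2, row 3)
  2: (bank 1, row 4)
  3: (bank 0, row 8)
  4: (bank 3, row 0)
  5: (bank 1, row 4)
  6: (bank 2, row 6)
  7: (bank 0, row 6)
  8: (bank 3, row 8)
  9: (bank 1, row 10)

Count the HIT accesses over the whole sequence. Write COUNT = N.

#0 (2,3) E
#1 (2,3) H  (was 3)
#2 (1,4) E
#3 (0,8) E
#4 (3,0) E
#5 (1,4) H  (was 4)
#6 (2,6) C  (was 3)
#7 (0,6) C  (was 8)
#8 (3,8) C  (was 0)
#9 (1,10) C  (was 4)

COUNT = 2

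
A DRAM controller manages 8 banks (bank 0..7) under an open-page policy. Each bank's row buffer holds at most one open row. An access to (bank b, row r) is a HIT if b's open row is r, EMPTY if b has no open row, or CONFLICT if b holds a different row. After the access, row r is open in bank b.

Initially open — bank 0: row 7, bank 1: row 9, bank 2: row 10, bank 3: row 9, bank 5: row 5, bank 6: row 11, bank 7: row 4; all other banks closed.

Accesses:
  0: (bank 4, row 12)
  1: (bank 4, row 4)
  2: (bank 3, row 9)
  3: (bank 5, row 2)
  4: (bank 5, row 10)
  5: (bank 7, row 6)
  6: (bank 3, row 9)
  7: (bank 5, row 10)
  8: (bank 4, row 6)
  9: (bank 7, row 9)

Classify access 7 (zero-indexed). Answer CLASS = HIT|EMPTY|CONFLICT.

#0 (4,12) E
#1 (4,4) C  (was 12)
#2 (3,9) H  (was 9)
#3 (5,2) C  (was 5)
#4 (5,10) C  (was 2)
#5 (7,6) C  (was 4)
#6 (3,9) H  (was 9)
#7 (5,10) H  (was 10)
#8 (4,6) C  (was 4)
#9 (7,9) C  (was 6)

CLASS = HIT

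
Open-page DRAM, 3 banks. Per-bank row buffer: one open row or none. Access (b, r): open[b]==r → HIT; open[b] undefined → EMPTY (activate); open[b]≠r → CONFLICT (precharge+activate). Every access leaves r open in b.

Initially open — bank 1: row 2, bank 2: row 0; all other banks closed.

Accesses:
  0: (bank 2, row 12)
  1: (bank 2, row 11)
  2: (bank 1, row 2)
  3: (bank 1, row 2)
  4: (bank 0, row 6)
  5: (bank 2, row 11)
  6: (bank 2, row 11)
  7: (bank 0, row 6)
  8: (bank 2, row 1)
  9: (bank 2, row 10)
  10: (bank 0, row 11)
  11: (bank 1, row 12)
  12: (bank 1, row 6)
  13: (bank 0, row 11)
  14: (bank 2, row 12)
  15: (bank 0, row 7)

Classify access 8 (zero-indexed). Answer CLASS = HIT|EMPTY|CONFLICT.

CLASS = CONFLICT

0: bank 2 row 12 — prev 0 → CONFLICT
1: bank 2 row 11 — prev 12 → CONFLICT
2: bank 1 row 2 — prev 2 → HIT
3: bank 1 row 2 — prev 2 → HIT
4: bank 0 row 6 — prev None → EMPTY
5: bank 2 row 11 — prev 11 → HIT
6: bank 2 row 11 — prev 11 → HIT
7: bank 0 row 6 — prev 6 → HIT
8: bank 2 row 1 — prev 11 → CONFLICT
9: bank 2 row 10 — prev 1 → CONFLICT
10: bank 0 row 11 — prev 6 → CONFLICT
11: bank 1 row 12 — prev 2 → CONFLICT
12: bank 1 row 6 — prev 12 → CONFLICT
13: bank 0 row 11 — prev 11 → HIT
14: bank 2 row 12 — prev 10 → CONFLICT
15: bank 0 row 7 — prev 11 → CONFLICT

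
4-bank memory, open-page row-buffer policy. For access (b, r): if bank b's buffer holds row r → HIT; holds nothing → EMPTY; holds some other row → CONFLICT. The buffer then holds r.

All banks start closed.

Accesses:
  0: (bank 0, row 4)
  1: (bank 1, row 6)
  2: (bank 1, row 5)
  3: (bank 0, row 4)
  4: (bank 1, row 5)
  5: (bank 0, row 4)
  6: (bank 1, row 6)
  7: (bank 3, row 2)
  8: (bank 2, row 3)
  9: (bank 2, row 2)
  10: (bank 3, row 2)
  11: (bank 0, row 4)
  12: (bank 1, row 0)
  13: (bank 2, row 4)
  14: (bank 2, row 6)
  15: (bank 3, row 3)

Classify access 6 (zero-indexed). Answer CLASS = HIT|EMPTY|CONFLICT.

CLASS = CONFLICT

#0 (0,4) E
#1 (1,6) E
#2 (1,5) C  (was 6)
#3 (0,4) H  (was 4)
#4 (1,5) H  (was 5)
#5 (0,4) H  (was 4)
#6 (1,6) C  (was 5)
#7 (3,2) E
#8 (2,3) E
#9 (2,2) C  (was 3)
#10 (3,2) H  (was 2)
#11 (0,4) H  (was 4)
#12 (1,0) C  (was 6)
#13 (2,4) C  (was 2)
#14 (2,6) C  (was 4)
#15 (3,3) C  (was 2)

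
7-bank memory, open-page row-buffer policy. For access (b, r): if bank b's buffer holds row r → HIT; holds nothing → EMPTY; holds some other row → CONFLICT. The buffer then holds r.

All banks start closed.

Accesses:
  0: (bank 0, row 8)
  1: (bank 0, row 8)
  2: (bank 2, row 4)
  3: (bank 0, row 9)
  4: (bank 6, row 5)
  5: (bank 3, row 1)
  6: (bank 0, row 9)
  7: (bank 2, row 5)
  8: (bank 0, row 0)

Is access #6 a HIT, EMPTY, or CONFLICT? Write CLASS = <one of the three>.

0: bank 0 row 8 — prev None → EMPTY
1: bank 0 row 8 — prev 8 → HIT
2: bank 2 row 4 — prev None → EMPTY
3: bank 0 row 9 — prev 8 → CONFLICT
4: bank 6 row 5 — prev None → EMPTY
5: bank 3 row 1 — prev None → EMPTY
6: bank 0 row 9 — prev 9 → HIT
7: bank 2 row 5 — prev 4 → CONFLICT
8: bank 0 row 0 — prev 9 → CONFLICT

CLASS = HIT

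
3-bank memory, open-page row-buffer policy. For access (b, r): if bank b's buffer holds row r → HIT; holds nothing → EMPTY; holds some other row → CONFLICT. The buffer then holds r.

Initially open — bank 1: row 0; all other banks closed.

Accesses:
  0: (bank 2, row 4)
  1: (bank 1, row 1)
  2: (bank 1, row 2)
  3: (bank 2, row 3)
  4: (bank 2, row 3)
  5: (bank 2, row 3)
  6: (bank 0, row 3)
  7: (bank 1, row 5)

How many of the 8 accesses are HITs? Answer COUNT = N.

COUNT = 2

#0 (2,4) E
#1 (1,1) C  (was 0)
#2 (1,2) C  (was 1)
#3 (2,3) C  (was 4)
#4 (2,3) H  (was 3)
#5 (2,3) H  (was 3)
#6 (0,3) E
#7 (1,5) C  (was 2)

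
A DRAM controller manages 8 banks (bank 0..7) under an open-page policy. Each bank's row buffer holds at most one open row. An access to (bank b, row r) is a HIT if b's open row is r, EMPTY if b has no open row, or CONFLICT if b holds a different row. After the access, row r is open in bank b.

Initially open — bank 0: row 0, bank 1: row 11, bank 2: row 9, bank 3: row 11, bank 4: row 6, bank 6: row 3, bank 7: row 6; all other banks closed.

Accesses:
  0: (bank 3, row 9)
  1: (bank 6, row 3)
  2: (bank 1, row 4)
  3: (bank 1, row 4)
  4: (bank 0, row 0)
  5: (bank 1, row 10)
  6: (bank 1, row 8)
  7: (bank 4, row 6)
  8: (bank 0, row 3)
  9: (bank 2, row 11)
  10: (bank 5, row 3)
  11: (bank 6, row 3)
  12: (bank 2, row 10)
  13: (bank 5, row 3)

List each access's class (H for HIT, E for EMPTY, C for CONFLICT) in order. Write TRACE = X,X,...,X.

TRACE = C,H,C,H,H,C,C,H,C,C,E,H,C,H

step 0: bank3 11->9 [CONFLICT]
step 1: bank6 3->3 [HIT]
step 2: bank1 11->4 [CONFLICT]
step 3: bank1 4->4 [HIT]
step 4: bank0 0->0 [HIT]
step 5: bank1 4->10 [CONFLICT]
step 6: bank1 10->8 [CONFLICT]
step 7: bank4 6->6 [HIT]
step 8: bank0 0->3 [CONFLICT]
step 9: bank2 9->11 [CONFLICT]
step 10: bank5 None->3 [EMPTY]
step 11: bank6 3->3 [HIT]
step 12: bank2 11->10 [CONFLICT]
step 13: bank5 3->3 [HIT]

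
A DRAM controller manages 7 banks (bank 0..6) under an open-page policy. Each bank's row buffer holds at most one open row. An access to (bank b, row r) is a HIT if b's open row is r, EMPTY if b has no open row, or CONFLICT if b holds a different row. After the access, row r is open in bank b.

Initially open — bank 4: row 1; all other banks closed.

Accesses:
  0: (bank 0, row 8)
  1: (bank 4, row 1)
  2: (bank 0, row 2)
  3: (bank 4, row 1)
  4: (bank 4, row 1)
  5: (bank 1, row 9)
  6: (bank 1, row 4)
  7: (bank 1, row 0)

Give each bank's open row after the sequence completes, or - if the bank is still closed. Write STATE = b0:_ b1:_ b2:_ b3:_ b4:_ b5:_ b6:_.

STATE = b0:2 b1:0 b2:- b3:- b4:1 b5:- b6:-

step 0: bank0 None->8 [EMPTY]
step 1: bank4 1->1 [HIT]
step 2: bank0 8->2 [CONFLICT]
step 3: bank4 1->1 [HIT]
step 4: bank4 1->1 [HIT]
step 5: bank1 None->9 [EMPTY]
step 6: bank1 9->4 [CONFLICT]
step 7: bank1 4->0 [CONFLICT]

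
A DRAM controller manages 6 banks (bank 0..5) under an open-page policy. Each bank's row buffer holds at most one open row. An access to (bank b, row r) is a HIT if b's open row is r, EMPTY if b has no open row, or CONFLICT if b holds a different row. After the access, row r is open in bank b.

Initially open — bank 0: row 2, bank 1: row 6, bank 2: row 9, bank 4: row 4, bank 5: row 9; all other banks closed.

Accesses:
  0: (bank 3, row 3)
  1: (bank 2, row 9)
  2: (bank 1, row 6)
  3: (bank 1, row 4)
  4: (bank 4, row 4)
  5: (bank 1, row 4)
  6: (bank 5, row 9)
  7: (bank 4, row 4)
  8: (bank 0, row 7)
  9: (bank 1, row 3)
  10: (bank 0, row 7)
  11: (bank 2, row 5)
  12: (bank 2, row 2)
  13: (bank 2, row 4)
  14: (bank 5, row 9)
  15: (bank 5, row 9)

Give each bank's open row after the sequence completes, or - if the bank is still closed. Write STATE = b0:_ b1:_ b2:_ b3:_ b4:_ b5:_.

step 0: bank3 None->3 [EMPTY]
step 1: bank2 9->9 [HIT]
step 2: bank1 6->6 [HIT]
step 3: bank1 6->4 [CONFLICT]
step 4: bank4 4->4 [HIT]
step 5: bank1 4->4 [HIT]
step 6: bank5 9->9 [HIT]
step 7: bank4 4->4 [HIT]
step 8: bank0 2->7 [CONFLICT]
step 9: bank1 4->3 [CONFLICT]
step 10: bank0 7->7 [HIT]
step 11: bank2 9->5 [CONFLICT]
step 12: bank2 5->2 [CONFLICT]
step 13: bank2 2->4 [CONFLICT]
step 14: bank5 9->9 [HIT]
step 15: bank5 9->9 [HIT]

STATE = b0:7 b1:3 b2:4 b3:3 b4:4 b5:9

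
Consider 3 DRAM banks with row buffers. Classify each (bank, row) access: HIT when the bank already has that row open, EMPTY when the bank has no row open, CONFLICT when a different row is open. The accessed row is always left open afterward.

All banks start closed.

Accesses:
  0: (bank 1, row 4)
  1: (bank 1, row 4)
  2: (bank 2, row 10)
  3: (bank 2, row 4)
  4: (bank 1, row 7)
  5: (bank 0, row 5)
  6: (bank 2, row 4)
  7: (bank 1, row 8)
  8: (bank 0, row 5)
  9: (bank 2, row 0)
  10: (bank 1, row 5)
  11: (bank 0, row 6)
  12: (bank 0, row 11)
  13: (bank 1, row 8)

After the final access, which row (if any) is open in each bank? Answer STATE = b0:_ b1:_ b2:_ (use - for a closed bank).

0: bank 1 row 4 — prev None → EMPTY
1: bank 1 row 4 — prev 4 → HIT
2: bank 2 row 10 — prev None → EMPTY
3: bank 2 row 4 — prev 10 → CONFLICT
4: bank 1 row 7 — prev 4 → CONFLICT
5: bank 0 row 5 — prev None → EMPTY
6: bank 2 row 4 — prev 4 → HIT
7: bank 1 row 8 — prev 7 → CONFLICT
8: bank 0 row 5 — prev 5 → HIT
9: bank 2 row 0 — prev 4 → CONFLICT
10: bank 1 row 5 — prev 8 → CONFLICT
11: bank 0 row 6 — prev 5 → CONFLICT
12: bank 0 row 11 — prev 6 → CONFLICT
13: bank 1 row 8 — prev 5 → CONFLICT

STATE = b0:11 b1:8 b2:0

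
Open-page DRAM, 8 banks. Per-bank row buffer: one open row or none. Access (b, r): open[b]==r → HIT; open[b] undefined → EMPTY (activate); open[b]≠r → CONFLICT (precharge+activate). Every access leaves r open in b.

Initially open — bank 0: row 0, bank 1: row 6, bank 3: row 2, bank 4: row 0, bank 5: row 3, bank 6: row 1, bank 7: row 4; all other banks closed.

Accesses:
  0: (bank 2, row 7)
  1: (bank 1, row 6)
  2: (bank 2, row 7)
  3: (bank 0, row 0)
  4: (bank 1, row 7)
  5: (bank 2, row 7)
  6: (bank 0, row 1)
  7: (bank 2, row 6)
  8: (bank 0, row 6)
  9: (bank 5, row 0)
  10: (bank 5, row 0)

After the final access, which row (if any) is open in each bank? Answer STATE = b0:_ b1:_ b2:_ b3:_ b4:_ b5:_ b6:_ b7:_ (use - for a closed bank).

#0 (2,7) E
#1 (1,6) H  (was 6)
#2 (2,7) H  (was 7)
#3 (0,0) H  (was 0)
#4 (1,7) C  (was 6)
#5 (2,7) H  (was 7)
#6 (0,1) C  (was 0)
#7 (2,6) C  (was 7)
#8 (0,6) C  (was 1)
#9 (5,0) C  (was 3)
#10 (5,0) H  (was 0)

STATE = b0:6 b1:7 b2:6 b3:2 b4:0 b5:0 b6:1 b7:4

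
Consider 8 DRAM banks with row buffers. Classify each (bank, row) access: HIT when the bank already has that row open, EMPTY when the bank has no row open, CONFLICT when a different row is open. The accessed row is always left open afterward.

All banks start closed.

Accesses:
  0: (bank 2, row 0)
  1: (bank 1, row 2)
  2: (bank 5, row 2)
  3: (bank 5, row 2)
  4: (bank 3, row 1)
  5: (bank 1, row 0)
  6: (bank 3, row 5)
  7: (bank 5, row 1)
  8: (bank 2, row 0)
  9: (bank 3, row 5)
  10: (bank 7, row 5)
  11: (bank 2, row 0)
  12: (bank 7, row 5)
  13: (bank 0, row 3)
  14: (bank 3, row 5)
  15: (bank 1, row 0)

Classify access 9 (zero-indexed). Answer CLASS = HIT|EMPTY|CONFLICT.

CLASS = HIT

step 0: bank2 None->0 [EMPTY]
step 1: bank1 None->2 [EMPTY]
step 2: bank5 None->2 [EMPTY]
step 3: bank5 2->2 [HIT]
step 4: bank3 None->1 [EMPTY]
step 5: bank1 2->0 [CONFLICT]
step 6: bank3 1->5 [CONFLICT]
step 7: bank5 2->1 [CONFLICT]
step 8: bank2 0->0 [HIT]
step 9: bank3 5->5 [HIT]
step 10: bank7 None->5 [EMPTY]
step 11: bank2 0->0 [HIT]
step 12: bank7 5->5 [HIT]
step 13: bank0 None->3 [EMPTY]
step 14: bank3 5->5 [HIT]
step 15: bank1 0->0 [HIT]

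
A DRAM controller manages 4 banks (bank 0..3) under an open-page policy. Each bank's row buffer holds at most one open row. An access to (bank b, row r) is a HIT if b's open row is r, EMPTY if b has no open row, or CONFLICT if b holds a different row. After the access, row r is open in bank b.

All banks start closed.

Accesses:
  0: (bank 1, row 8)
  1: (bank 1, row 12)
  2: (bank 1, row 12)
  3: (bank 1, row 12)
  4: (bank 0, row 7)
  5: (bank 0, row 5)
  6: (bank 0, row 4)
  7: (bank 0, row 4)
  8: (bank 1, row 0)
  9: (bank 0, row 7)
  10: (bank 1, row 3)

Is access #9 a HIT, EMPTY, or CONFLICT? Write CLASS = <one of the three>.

CLASS = CONFLICT

  [0] b1 r8: no row ⇒ E
  [1] b1 r12: had r8 ⇒ C
  [2] b1 r12: had r12 ⇒ H
  [3] b1 r12: had r12 ⇒ H
  [4] b0 r7: no row ⇒ E
  [5] b0 r5: had r7 ⇒ C
  [6] b0 r4: had r5 ⇒ C
  [7] b0 r4: had r4 ⇒ H
  [8] b1 r0: had r12 ⇒ C
  [9] b0 r7: had r4 ⇒ C
  [10] b1 r3: had r0 ⇒ C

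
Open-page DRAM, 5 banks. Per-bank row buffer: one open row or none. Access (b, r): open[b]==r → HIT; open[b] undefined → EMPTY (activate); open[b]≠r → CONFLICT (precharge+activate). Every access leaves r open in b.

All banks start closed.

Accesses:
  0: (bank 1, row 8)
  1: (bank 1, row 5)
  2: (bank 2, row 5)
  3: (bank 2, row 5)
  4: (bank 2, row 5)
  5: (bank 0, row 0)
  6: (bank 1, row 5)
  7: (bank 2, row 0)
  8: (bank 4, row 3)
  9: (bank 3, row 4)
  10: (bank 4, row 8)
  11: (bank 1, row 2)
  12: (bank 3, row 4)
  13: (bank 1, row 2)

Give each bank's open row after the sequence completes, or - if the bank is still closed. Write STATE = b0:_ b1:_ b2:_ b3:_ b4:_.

  [0] b1 r8: no row ⇒ E
  [1] b1 r5: had r8 ⇒ C
  [2] b2 r5: no row ⇒ E
  [3] b2 r5: had r5 ⇒ H
  [4] b2 r5: had r5 ⇒ H
  [5] b0 r0: no row ⇒ E
  [6] b1 r5: had r5 ⇒ H
  [7] b2 r0: had r5 ⇒ C
  [8] b4 r3: no row ⇒ E
  [9] b3 r4: no row ⇒ E
  [10] b4 r8: had r3 ⇒ C
  [11] b1 r2: had r5 ⇒ C
  [12] b3 r4: had r4 ⇒ H
  [13] b1 r2: had r2 ⇒ H

STATE = b0:0 b1:2 b2:0 b3:4 b4:8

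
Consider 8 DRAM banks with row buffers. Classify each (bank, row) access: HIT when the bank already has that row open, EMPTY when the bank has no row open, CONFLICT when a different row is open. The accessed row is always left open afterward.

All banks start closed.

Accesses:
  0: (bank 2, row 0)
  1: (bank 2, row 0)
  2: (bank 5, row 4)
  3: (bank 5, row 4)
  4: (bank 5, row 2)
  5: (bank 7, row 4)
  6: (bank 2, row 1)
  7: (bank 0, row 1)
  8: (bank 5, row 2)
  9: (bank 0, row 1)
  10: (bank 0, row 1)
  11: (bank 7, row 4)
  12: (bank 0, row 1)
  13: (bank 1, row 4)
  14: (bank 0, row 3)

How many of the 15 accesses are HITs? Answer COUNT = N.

#0 (2,0) E
#1 (2,0) H  (was 0)
#2 (5,4) E
#3 (5,4) H  (was 4)
#4 (5,2) C  (was 4)
#5 (7,4) E
#6 (2,1) C  (was 0)
#7 (0,1) E
#8 (5,2) H  (was 2)
#9 (0,1) H  (was 1)
#10 (0,1) H  (was 1)
#11 (7,4) H  (was 4)
#12 (0,1) H  (was 1)
#13 (1,4) E
#14 (0,3) C  (was 1)

COUNT = 7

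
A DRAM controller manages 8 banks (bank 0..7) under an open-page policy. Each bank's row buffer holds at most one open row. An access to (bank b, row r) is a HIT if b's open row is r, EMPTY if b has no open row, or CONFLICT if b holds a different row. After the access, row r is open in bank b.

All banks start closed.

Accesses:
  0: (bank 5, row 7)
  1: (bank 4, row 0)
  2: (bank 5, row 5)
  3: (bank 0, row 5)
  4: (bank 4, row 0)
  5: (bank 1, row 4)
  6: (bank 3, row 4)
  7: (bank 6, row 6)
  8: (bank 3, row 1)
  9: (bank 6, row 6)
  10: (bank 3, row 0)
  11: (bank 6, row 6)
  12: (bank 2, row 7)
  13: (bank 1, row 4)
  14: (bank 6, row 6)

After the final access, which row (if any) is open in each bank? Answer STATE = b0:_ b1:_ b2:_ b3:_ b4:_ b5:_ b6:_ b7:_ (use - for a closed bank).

  [0] b5 r7: no row ⇒ E
  [1] b4 r0: no row ⇒ E
  [2] b5 r5: had r7 ⇒ C
  [3] b0 r5: no row ⇒ E
  [4] b4 r0: had r0 ⇒ H
  [5] b1 r4: no row ⇒ E
  [6] b3 r4: no row ⇒ E
  [7] b6 r6: no row ⇒ E
  [8] b3 r1: had r4 ⇒ C
  [9] b6 r6: had r6 ⇒ H
  [10] b3 r0: had r1 ⇒ C
  [11] b6 r6: had r6 ⇒ H
  [12] b2 r7: no row ⇒ E
  [13] b1 r4: had r4 ⇒ H
  [14] b6 r6: had r6 ⇒ H

STATE = b0:5 b1:4 b2:7 b3:0 b4:0 b5:5 b6:6 b7:-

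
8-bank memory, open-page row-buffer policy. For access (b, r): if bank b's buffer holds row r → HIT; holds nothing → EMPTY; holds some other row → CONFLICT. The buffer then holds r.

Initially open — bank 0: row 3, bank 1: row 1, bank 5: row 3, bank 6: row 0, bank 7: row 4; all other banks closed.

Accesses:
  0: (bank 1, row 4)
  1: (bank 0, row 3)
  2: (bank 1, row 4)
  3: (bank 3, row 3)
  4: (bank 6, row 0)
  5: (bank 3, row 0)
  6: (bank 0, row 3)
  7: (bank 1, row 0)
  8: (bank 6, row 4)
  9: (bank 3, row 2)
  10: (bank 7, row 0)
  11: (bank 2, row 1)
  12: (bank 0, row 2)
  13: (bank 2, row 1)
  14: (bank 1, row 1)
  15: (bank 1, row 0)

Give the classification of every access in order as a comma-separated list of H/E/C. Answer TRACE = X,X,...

TRACE = C,H,H,E,H,C,H,C,C,C,C,E,C,H,C,C

0: bank 1 row 4 — prev 1 → CONFLICT
1: bank 0 row 3 — prev 3 → HIT
2: bank 1 row 4 — prev 4 → HIT
3: bank 3 row 3 — prev None → EMPTY
4: bank 6 row 0 — prev 0 → HIT
5: bank 3 row 0 — prev 3 → CONFLICT
6: bank 0 row 3 — prev 3 → HIT
7: bank 1 row 0 — prev 4 → CONFLICT
8: bank 6 row 4 — prev 0 → CONFLICT
9: bank 3 row 2 — prev 0 → CONFLICT
10: bank 7 row 0 — prev 4 → CONFLICT
11: bank 2 row 1 — prev None → EMPTY
12: bank 0 row 2 — prev 3 → CONFLICT
13: bank 2 row 1 — prev 1 → HIT
14: bank 1 row 1 — prev 0 → CONFLICT
15: bank 1 row 0 — prev 1 → CONFLICT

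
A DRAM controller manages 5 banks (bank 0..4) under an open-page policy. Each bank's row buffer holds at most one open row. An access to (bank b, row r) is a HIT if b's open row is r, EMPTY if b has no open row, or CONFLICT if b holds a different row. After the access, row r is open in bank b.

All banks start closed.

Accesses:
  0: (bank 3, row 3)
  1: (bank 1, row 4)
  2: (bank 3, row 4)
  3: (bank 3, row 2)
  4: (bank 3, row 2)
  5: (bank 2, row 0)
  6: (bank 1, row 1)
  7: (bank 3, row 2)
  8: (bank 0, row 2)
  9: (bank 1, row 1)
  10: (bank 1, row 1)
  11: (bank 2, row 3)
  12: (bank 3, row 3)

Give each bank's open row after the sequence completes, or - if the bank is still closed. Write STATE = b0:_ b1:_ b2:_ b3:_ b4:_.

STATE = b0:2 b1:1 b2:3 b3:3 b4:-

  [0] b3 r3: no row ⇒ E
  [1] b1 r4: no row ⇒ E
  [2] b3 r4: had r3 ⇒ C
  [3] b3 r2: had r4 ⇒ C
  [4] b3 r2: had r2 ⇒ H
  [5] b2 r0: no row ⇒ E
  [6] b1 r1: had r4 ⇒ C
  [7] b3 r2: had r2 ⇒ H
  [8] b0 r2: no row ⇒ E
  [9] b1 r1: had r1 ⇒ H
  [10] b1 r1: had r1 ⇒ H
  [11] b2 r3: had r0 ⇒ C
  [12] b3 r3: had r2 ⇒ C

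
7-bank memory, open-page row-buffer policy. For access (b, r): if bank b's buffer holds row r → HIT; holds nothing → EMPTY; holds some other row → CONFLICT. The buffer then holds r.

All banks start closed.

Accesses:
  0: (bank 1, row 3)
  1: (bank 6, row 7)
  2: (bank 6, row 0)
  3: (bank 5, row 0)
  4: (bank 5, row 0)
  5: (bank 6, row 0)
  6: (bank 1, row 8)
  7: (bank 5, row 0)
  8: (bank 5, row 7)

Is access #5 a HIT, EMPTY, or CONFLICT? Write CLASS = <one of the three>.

0: bank 1 row 3 — prev None → EMPTY
1: bank 6 row 7 — prev None → EMPTY
2: bank 6 row 0 — prev 7 → CONFLICT
3: bank 5 row 0 — prev None → EMPTY
4: bank 5 row 0 — prev 0 → HIT
5: bank 6 row 0 — prev 0 → HIT
6: bank 1 row 8 — prev 3 → CONFLICT
7: bank 5 row 0 — prev 0 → HIT
8: bank 5 row 7 — prev 0 → CONFLICT

CLASS = HIT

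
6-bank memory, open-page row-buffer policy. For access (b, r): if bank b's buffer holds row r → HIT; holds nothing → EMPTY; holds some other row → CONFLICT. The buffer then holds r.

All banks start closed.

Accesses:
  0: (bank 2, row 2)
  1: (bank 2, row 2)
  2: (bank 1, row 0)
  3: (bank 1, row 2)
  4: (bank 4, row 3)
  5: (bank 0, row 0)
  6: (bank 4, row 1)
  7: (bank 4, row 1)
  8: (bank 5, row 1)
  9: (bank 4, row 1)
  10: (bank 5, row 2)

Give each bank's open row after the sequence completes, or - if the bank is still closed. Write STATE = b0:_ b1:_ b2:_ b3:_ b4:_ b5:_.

0: bank 2 row 2 — prev None → EMPTY
1: bank 2 row 2 — prev 2 → HIT
2: bank 1 row 0 — prev None → EMPTY
3: bank 1 row 2 — prev 0 → CONFLICT
4: bank 4 row 3 — prev None → EMPTY
5: bank 0 row 0 — prev None → EMPTY
6: bank 4 row 1 — prev 3 → CONFLICT
7: bank 4 row 1 — prev 1 → HIT
8: bank 5 row 1 — prev None → EMPTY
9: bank 4 row 1 — prev 1 → HIT
10: bank 5 row 2 — prev 1 → CONFLICT

STATE = b0:0 b1:2 b2:2 b3:- b4:1 b5:2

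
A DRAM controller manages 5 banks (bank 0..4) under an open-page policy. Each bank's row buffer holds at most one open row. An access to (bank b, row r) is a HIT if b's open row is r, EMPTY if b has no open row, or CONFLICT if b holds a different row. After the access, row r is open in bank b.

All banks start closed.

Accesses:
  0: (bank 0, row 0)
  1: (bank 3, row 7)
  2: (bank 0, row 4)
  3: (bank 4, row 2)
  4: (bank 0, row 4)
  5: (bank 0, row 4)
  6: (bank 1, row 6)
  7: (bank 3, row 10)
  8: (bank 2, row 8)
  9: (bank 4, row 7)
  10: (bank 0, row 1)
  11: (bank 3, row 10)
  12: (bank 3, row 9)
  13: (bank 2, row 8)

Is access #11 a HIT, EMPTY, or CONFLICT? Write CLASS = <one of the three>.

CLASS = HIT

step 0: bank0 None->0 [EMPTY]
step 1: bank3 None->7 [EMPTY]
step 2: bank0 0->4 [CONFLICT]
step 3: bank4 None->2 [EMPTY]
step 4: bank0 4->4 [HIT]
step 5: bank0 4->4 [HIT]
step 6: bank1 None->6 [EMPTY]
step 7: bank3 7->10 [CONFLICT]
step 8: bank2 None->8 [EMPTY]
step 9: bank4 2->7 [CONFLICT]
step 10: bank0 4->1 [CONFLICT]
step 11: bank3 10->10 [HIT]
step 12: bank3 10->9 [CONFLICT]
step 13: bank2 8->8 [HIT]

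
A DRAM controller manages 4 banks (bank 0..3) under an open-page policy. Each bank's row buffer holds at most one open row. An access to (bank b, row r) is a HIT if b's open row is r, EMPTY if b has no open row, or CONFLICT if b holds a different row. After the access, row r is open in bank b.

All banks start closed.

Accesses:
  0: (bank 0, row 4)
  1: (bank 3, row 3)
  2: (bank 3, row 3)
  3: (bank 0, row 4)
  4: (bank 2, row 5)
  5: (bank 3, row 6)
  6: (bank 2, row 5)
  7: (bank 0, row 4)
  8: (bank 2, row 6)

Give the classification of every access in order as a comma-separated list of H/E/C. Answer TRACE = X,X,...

0: bank 0 row 4 — prev None → EMPTY
1: bank 3 row 3 — prev None → EMPTY
2: bank 3 row 3 — prev 3 → HIT
3: bank 0 row 4 — prev 4 → HIT
4: bank 2 row 5 — prev None → EMPTY
5: bank 3 row 6 — prev 3 → CONFLICT
6: bank 2 row 5 — prev 5 → HIT
7: bank 0 row 4 — prev 4 → HIT
8: bank 2 row 6 — prev 5 → CONFLICT

TRACE = E,E,H,H,E,C,H,H,C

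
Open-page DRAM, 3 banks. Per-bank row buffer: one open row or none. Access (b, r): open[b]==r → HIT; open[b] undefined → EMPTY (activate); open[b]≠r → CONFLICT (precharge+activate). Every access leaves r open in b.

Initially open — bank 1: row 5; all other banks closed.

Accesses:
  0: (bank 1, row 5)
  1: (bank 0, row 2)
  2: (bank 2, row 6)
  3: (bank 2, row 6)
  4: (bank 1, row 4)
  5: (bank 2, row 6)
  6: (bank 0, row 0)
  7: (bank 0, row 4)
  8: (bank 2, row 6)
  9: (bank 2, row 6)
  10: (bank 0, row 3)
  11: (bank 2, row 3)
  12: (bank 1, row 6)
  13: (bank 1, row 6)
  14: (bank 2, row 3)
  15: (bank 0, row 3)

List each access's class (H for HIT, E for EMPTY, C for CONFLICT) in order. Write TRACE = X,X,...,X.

  [0] b1 r5: had r5 ⇒ H
  [1] b0 r2: no row ⇒ E
  [2] b2 r6: no row ⇒ E
  [3] b2 r6: had r6 ⇒ H
  [4] b1 r4: had r5 ⇒ C
  [5] b2 r6: had r6 ⇒ H
  [6] b0 r0: had r2 ⇒ C
  [7] b0 r4: had r0 ⇒ C
  [8] b2 r6: had r6 ⇒ H
  [9] b2 r6: had r6 ⇒ H
  [10] b0 r3: had r4 ⇒ C
  [11] b2 r3: had r6 ⇒ C
  [12] b1 r6: had r4 ⇒ C
  [13] b1 r6: had r6 ⇒ H
  [14] b2 r3: had r3 ⇒ H
  [15] b0 r3: had r3 ⇒ H

TRACE = H,E,E,H,C,H,C,C,H,H,C,C,C,H,H,H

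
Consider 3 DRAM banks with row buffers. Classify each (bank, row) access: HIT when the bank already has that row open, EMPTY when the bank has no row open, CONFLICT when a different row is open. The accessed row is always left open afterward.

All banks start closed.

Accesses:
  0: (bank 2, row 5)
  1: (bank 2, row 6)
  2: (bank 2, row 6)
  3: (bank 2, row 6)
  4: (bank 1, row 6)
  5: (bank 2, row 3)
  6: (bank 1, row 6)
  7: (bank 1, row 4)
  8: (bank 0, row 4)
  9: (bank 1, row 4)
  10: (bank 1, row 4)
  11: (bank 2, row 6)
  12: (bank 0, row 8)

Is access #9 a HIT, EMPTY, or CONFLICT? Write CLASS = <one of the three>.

  [0] b2 r5: no row ⇒ E
  [1] b2 r6: had r5 ⇒ C
  [2] b2 r6: had r6 ⇒ H
  [3] b2 r6: had r6 ⇒ H
  [4] b1 r6: no row ⇒ E
  [5] b2 r3: had r6 ⇒ C
  [6] b1 r6: had r6 ⇒ H
  [7] b1 r4: had r6 ⇒ C
  [8] b0 r4: no row ⇒ E
  [9] b1 r4: had r4 ⇒ H
  [10] b1 r4: had r4 ⇒ H
  [11] b2 r6: had r3 ⇒ C
  [12] b0 r8: had r4 ⇒ C

CLASS = HIT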